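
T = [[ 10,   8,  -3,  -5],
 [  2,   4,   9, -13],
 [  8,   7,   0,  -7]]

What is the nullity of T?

2

Row reduce to echelon form.
R2 ← R2 − (1/5)·R1: [0, 12/5, 48/5, -12]
R3 ← R3 − (4/5)·R1: [0, 3/5, 12/5, -3]
R3 ← R3 − (1/4)·R2: [0, 0, 0, 0]
2 nonzero rows, so rank(T) = 2.
T has 4 columns; by rank–nullity, nullity = 4 − 2 = 2.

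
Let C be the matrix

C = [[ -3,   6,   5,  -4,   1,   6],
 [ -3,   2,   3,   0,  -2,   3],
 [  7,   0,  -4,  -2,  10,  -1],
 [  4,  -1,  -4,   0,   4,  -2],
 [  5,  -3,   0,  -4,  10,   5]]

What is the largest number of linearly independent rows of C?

5

Row reduce to echelon form.
R2 ← R2 − R1: [0, -4, -2, 4, -3, -3]
R3 ← R3 + (7/3)·R1: [0, 14, 23/3, -34/3, 37/3, 13]
R4 ← R4 + (4/3)·R1: [0, 7, 8/3, -16/3, 16/3, 6]
R5 ← R5 + (5/3)·R1: [0, 7, 25/3, -32/3, 35/3, 15]
R3 ← R3 + (7/2)·R2: [0, 0, 2/3, 8/3, 11/6, 5/2]
R4 ← R4 + (7/4)·R2: [0, 0, -5/6, 5/3, 1/12, 3/4]
R5 ← R5 + (7/4)·R2: [0, 0, 29/6, -11/3, 77/12, 39/4]
R4 ← R4 + (5/4)·R3: [0, 0, 0, 5, 19/8, 31/8]
R5 ← R5 − (29/4)·R3: [0, 0, 0, -23, -55/8, -67/8]
R5 ← R5 + (23/5)·R4: [0, 0, 0, 0, 81/20, 189/20]
Echelon form has 5 nonzero rows, so rank(C) = 5.
The rank gives the maximum number of linearly independent rows: 5.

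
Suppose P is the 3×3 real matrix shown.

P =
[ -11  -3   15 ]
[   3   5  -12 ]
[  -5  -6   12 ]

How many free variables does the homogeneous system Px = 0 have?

0

Row reduce to echelon form.
R2 ← R2 + (3/11)·R1: [0, 46/11, -87/11]
R3 ← R3 − (5/11)·R1: [0, -51/11, 57/11]
R3 ← R3 + (51/46)·R2: [0, 0, -165/46]
3 nonzero rows, so rank(P) = 3.
P has 3 columns; by rank–nullity, nullity = 3 − 3 = 0.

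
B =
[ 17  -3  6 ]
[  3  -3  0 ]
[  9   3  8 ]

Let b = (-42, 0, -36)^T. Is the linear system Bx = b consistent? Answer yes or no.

yes

Row reduce the augmented matrix [B | b].
R2 ← R2 − (3/17)·R1: [0, -42/17, -18/17, 126/17]
R3 ← R3 − (9/17)·R1: [0, 78/17, 82/17, -234/17]
R3 ← R3 + (13/7)·R2: [0, 0, 20/7, 0]
The echelon form has 3 nonzero rows, and every pivot lies in the first 3 columns, so rank(B) = rank([B|b]) = 3.
The system is consistent.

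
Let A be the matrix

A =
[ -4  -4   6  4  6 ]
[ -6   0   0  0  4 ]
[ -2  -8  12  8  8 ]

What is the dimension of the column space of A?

Row reduce to echelon form.
R2 ← R2 − (3/2)·R1: [0, 6, -9, -6, -5]
R3 ← R3 − (1/2)·R1: [0, -6, 9, 6, 5]
R3 ← R3 + R2: [0, 0, 0, 0, 0]
Echelon form has 2 nonzero rows, so rank(A) = 2.
The column space has dimension equal to the rank: 2.

2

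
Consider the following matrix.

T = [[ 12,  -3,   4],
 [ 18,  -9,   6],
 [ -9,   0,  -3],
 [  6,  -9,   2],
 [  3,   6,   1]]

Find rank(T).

Row reduce to echelon form.
R2 ← R2 − (3/2)·R1: [0, -9/2, 0]
R3 ← R3 + (3/4)·R1: [0, -9/4, 0]
R4 ← R4 − (1/2)·R1: [0, -15/2, 0]
R5 ← R5 − (1/4)·R1: [0, 27/4, 0]
R3 ← R3 − (1/2)·R2: [0, 0, 0]
R4 ← R4 − (5/3)·R2: [0, 0, 0]
R5 ← R5 + (3/2)·R2: [0, 0, 0]
Echelon form has 2 nonzero rows, so rank(T) = 2.

2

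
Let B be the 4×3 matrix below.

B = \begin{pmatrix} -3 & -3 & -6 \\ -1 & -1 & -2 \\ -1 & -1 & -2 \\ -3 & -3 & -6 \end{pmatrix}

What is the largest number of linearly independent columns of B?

Row reduce to echelon form.
R2 ← R2 − (1/3)·R1: [0, 0, 0]
R3 ← R3 − (1/3)·R1: [0, 0, 0]
R4 ← R4 − R1: [0, 0, 0]
Echelon form has 1 nonzero row, so rank(B) = 1.
The rank gives the maximum number of linearly independent columns: 1.

1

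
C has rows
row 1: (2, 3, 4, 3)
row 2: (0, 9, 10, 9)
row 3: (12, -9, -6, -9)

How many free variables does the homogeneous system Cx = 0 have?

2

Row reduce to echelon form.
R3 ← R3 − (6)·R1: [0, -27, -30, -27]
R3 ← R3 + (3)·R2: [0, 0, 0, 0]
2 nonzero rows, so rank(C) = 2.
C has 4 columns; by rank–nullity, nullity = 4 − 2 = 2.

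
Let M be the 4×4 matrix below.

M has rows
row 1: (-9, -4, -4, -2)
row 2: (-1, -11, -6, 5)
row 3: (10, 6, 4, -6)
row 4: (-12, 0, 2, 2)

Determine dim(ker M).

Row reduce to echelon form.
R2 ← R2 − (1/9)·R1: [0, -95/9, -50/9, 47/9]
R3 ← R3 + (10/9)·R1: [0, 14/9, -4/9, -74/9]
R4 ← R4 − (4/3)·R1: [0, 16/3, 22/3, 14/3]
R3 ← R3 + (14/95)·R2: [0, 0, -24/19, -708/95]
R4 ← R4 + (48/95)·R2: [0, 0, 86/19, 694/95]
R4 ← R4 + (43/12)·R3: [0, 0, 0, -97/5]
4 nonzero rows, so rank(M) = 4.
M has 4 columns; by rank–nullity, nullity = 4 − 4 = 0.

0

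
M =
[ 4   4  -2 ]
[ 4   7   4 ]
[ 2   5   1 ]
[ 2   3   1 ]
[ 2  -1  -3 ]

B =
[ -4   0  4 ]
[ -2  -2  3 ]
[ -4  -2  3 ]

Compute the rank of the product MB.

3

First compute MB:
[[-16,  -4,  22],
 [-46, -22,  49],
 [-22, -12,  26],
 [-18,  -8,  20],
 [  6,   8,  -4]]
Now row reduce the product.
R2 ← R2 − (23/8)·R1: [0, -21/2, -57/4]
R3 ← R3 − (11/8)·R1: [0, -13/2, -17/4]
R4 ← R4 − (9/8)·R1: [0, -7/2, -19/4]
R5 ← R5 + (3/8)·R1: [0, 13/2, 17/4]
R3 ← R3 − (13/21)·R2: [0, 0, 32/7]
R4 ← R4 − (1/3)·R2: [0, 0, 0]
R5 ← R5 + (13/21)·R2: [0, 0, -32/7]
R5 ← R5 + R3: [0, 0, 0]
3 nonzero rows, so rank(MB) = 3.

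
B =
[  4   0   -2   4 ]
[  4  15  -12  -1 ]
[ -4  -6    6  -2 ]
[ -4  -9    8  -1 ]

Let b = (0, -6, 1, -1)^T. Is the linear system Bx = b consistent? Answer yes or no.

Row reduce the augmented matrix [B | b].
R2 ← R2 − R1: [0, 15, -10, -5, -6]
R3 ← R3 + R1: [0, -6, 4, 2, 1]
R4 ← R4 + R1: [0, -9, 6, 3, -1]
R3 ← R3 + (2/5)·R2: [0, 0, 0, 0, -7/5]
R4 ← R4 + (3/5)·R2: [0, 0, 0, 0, -23/5]
R4 ← R4 − (23/7)·R3: [0, 0, 0, 0, 0]
The echelon form has 3 nonzero rows; the last pivot sits in the augmented column, so rank(B) = 2 but rank([B|b]) = 3.
Since the ranks differ, the system is inconsistent.

no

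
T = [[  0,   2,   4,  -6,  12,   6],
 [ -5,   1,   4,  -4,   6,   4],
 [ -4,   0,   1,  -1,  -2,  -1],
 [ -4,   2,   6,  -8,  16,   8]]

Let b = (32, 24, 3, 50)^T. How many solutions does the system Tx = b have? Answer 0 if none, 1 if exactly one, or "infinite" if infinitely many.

Row reduce the augmented matrix [T | b].
Swap R1 ↔ R2
R3 ← R3 − (4/5)·R1: [0, -4/5, -11/5, 11/5, -34/5, -21/5, -81/5]
R4 ← R4 − (4/5)·R1: [0, 6/5, 14/5, -24/5, 56/5, 24/5, 154/5]
R3 ← R3 + (2/5)·R2: [0, 0, -3/5, -1/5, -2, -9/5, -17/5]
R4 ← R4 − (3/5)·R2: [0, 0, 2/5, -6/5, 4, 6/5, 58/5]
R4 ← R4 + (2/3)·R3: [0, 0, 0, -4/3, 8/3, 0, 28/3]
The echelon form has 4 nonzero rows, and every pivot lies in the first 6 columns, so rank(T) = rank([T|b]) = 4.
The system is consistent.
rank = 4 < 6 unknowns, so there are infinitely many solutions.

infinite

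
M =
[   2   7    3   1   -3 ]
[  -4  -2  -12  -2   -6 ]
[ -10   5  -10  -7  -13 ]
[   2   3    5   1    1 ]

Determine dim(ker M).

2

Row reduce to echelon form.
R2 ← R2 + (2)·R1: [0, 12, -6, 0, -12]
R3 ← R3 + (5)·R1: [0, 40, 5, -2, -28]
R4 ← R4 − R1: [0, -4, 2, 0, 4]
R3 ← R3 − (10/3)·R2: [0, 0, 25, -2, 12]
R4 ← R4 + (1/3)·R2: [0, 0, 0, 0, 0]
3 nonzero rows, so rank(M) = 3.
M has 5 columns; by rank–nullity, nullity = 5 − 3 = 2.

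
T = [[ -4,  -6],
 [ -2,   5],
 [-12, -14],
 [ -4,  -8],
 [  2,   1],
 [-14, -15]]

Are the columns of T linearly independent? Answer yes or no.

Row reduce T to echelon form.
R2 ← R2 − (1/2)·R1: [0, 8]
R3 ← R3 − (3)·R1: [0, 4]
R4 ← R4 − R1: [0, -2]
R5 ← R5 + (1/2)·R1: [0, -2]
R6 ← R6 − (7/2)·R1: [0, 6]
R3 ← R3 − (1/2)·R2: [0, 0]
R4 ← R4 + (1/4)·R2: [0, 0]
R5 ← R5 + (1/4)·R2: [0, 0]
R6 ← R6 − (3/4)·R2: [0, 0]
2 pivots among 2 columns.
Every column is a pivot column, so the columns are linearly independent.

yes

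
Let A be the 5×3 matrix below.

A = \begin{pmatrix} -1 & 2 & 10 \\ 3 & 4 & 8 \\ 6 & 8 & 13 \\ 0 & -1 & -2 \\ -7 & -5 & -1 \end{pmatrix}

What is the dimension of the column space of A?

Row reduce to echelon form.
R2 ← R2 + (3)·R1: [0, 10, 38]
R3 ← R3 + (6)·R1: [0, 20, 73]
R5 ← R5 − (7)·R1: [0, -19, -71]
R3 ← R3 − (2)·R2: [0, 0, -3]
R4 ← R4 + (1/10)·R2: [0, 0, 9/5]
R5 ← R5 + (19/10)·R2: [0, 0, 6/5]
R4 ← R4 + (3/5)·R3: [0, 0, 0]
R5 ← R5 + (2/5)·R3: [0, 0, 0]
Echelon form has 3 nonzero rows, so rank(A) = 3.
The column space has dimension equal to the rank: 3.

3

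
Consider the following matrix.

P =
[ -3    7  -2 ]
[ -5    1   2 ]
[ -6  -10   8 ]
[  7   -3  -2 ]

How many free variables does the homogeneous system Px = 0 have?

1

Row reduce to echelon form.
R2 ← R2 − (5/3)·R1: [0, -32/3, 16/3]
R3 ← R3 − (2)·R1: [0, -24, 12]
R4 ← R4 + (7/3)·R1: [0, 40/3, -20/3]
R3 ← R3 − (9/4)·R2: [0, 0, 0]
R4 ← R4 + (5/4)·R2: [0, 0, 0]
2 nonzero rows, so rank(P) = 2.
P has 3 columns; by rank–nullity, nullity = 3 − 2 = 1.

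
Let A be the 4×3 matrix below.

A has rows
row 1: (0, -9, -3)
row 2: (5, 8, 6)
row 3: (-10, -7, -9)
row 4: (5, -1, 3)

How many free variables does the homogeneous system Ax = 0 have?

1

Row reduce to echelon form.
Swap R1 ↔ R2
R3 ← R3 + (2)·R1: [0, 9, 3]
R4 ← R4 − R1: [0, -9, -3]
R3 ← R3 + R2: [0, 0, 0]
R4 ← R4 − R2: [0, 0, 0]
2 nonzero rows, so rank(A) = 2.
A has 3 columns; by rank–nullity, nullity = 3 − 2 = 1.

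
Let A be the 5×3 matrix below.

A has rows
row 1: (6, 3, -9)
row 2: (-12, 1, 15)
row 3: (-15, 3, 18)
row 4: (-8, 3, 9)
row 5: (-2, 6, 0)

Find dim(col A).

Row reduce to echelon form.
R2 ← R2 + (2)·R1: [0, 7, -3]
R3 ← R3 + (5/2)·R1: [0, 21/2, -9/2]
R4 ← R4 + (4/3)·R1: [0, 7, -3]
R5 ← R5 + (1/3)·R1: [0, 7, -3]
R3 ← R3 − (3/2)·R2: [0, 0, 0]
R4 ← R4 − R2: [0, 0, 0]
R5 ← R5 − R2: [0, 0, 0]
Echelon form has 2 nonzero rows, so rank(A) = 2.
The column space has dimension equal to the rank: 2.

2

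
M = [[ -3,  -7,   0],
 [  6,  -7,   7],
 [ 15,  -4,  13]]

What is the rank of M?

Row reduce to echelon form.
R2 ← R2 + (2)·R1: [0, -21, 7]
R3 ← R3 + (5)·R1: [0, -39, 13]
R3 ← R3 − (13/7)·R2: [0, 0, 0]
Echelon form has 2 nonzero rows, so rank(M) = 2.

2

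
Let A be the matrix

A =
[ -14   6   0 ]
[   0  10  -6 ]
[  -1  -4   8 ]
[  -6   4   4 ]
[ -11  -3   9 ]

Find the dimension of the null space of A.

Row reduce to echelon form.
R3 ← R3 − (1/14)·R1: [0, -31/7, 8]
R4 ← R4 − (3/7)·R1: [0, 10/7, 4]
R5 ← R5 − (11/14)·R1: [0, -54/7, 9]
R3 ← R3 + (31/70)·R2: [0, 0, 187/35]
R4 ← R4 − (1/7)·R2: [0, 0, 34/7]
R5 ← R5 + (27/35)·R2: [0, 0, 153/35]
R4 ← R4 − (10/11)·R3: [0, 0, 0]
R5 ← R5 − (9/11)·R3: [0, 0, 0]
3 nonzero rows, so rank(A) = 3.
A has 3 columns; by rank–nullity, nullity = 3 − 3 = 0.

0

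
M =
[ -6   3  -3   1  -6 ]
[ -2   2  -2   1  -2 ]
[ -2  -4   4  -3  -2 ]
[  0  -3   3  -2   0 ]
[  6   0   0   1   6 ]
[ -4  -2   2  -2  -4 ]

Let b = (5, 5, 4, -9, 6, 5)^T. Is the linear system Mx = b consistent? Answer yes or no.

no

Row reduce the augmented matrix [M | b].
R2 ← R2 − (1/3)·R1: [0, 1, -1, 2/3, 0, 10/3]
R3 ← R3 − (1/3)·R1: [0, -5, 5, -10/3, 0, 7/3]
R5 ← R5 + R1: [0, 3, -3, 2, 0, 11]
R6 ← R6 − (2/3)·R1: [0, -4, 4, -8/3, 0, 5/3]
R3 ← R3 + (5)·R2: [0, 0, 0, 0, 0, 19]
R4 ← R4 + (3)·R2: [0, 0, 0, 0, 0, 1]
R5 ← R5 − (3)·R2: [0, 0, 0, 0, 0, 1]
R6 ← R6 + (4)·R2: [0, 0, 0, 0, 0, 15]
R4 ← R4 − (1/19)·R3: [0, 0, 0, 0, 0, 0]
R5 ← R5 − (1/19)·R3: [0, 0, 0, 0, 0, 0]
R6 ← R6 − (15/19)·R3: [0, 0, 0, 0, 0, 0]
The echelon form has 3 nonzero rows; the last pivot sits in the augmented column, so rank(M) = 2 but rank([M|b]) = 3.
Since the ranks differ, the system is inconsistent.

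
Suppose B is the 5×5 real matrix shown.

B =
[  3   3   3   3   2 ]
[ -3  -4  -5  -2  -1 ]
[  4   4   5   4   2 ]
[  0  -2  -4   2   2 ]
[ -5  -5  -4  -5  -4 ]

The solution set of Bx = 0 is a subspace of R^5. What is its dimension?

2

Row reduce to echelon form.
R2 ← R2 + R1: [0, -1, -2, 1, 1]
R3 ← R3 − (4/3)·R1: [0, 0, 1, 0, -2/3]
R5 ← R5 + (5/3)·R1: [0, 0, 1, 0, -2/3]
R4 ← R4 − (2)·R2: [0, 0, 0, 0, 0]
R5 ← R5 − R3: [0, 0, 0, 0, 0]
3 nonzero rows, so rank(B) = 3.
B has 5 columns; by rank–nullity, nullity = 5 − 3 = 2.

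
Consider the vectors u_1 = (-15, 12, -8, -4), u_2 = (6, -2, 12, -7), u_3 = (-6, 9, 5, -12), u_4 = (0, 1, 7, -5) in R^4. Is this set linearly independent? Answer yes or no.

Form the matrix with these vectors as rows and row reduce.
R2 ← R2 + (2/5)·R1: [0, 14/5, 44/5, -43/5]
R3 ← R3 − (2/5)·R1: [0, 21/5, 41/5, -52/5]
R3 ← R3 − (3/2)·R2: [0, 0, -5, 5/2]
R4 ← R4 − (5/14)·R2: [0, 0, 27/7, -27/14]
R4 ← R4 + (27/35)·R3: [0, 0, 0, 0]
3 nonzero rows, so the 4 vectors span a space of dimension 3.
Since 3 < 4, the vectors are linearly dependent.

no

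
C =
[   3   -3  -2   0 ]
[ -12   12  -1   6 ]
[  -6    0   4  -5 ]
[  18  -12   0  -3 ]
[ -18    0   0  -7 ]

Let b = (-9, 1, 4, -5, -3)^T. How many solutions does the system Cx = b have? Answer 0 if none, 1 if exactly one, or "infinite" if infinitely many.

Row reduce the augmented matrix [C | b].
R2 ← R2 + (4)·R1: [0, 0, -9, 6, -35]
R3 ← R3 + (2)·R1: [0, -6, 0, -5, -14]
R4 ← R4 − (6)·R1: [0, 6, 12, -3, 49]
R5 ← R5 + (6)·R1: [0, -18, -12, -7, -57]
Swap R2 ↔ R3
R4 ← R4 + R2: [0, 0, 12, -8, 35]
R5 ← R5 − (3)·R2: [0, 0, -12, 8, -15]
R4 ← R4 + (4/3)·R3: [0, 0, 0, 0, -35/3]
R5 ← R5 − (4/3)·R3: [0, 0, 0, 0, 95/3]
R5 ← R5 + (19/7)·R4: [0, 0, 0, 0, 0]
The echelon form has 4 nonzero rows; the last pivot sits in the augmented column, so rank(C) = 3 but rank([C|b]) = 4.
Since the ranks differ, the system is inconsistent.
It has no solutions.

0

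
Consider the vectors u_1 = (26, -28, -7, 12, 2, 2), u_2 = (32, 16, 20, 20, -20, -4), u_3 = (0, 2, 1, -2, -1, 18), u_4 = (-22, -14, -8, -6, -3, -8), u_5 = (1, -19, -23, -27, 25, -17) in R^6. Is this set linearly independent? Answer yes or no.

Form the matrix with these vectors as rows and row reduce.
R2 ← R2 − (16/13)·R1: [0, 656/13, 372/13, 68/13, -292/13, -84/13]
R4 ← R4 + (11/13)·R1: [0, -490/13, -181/13, 54/13, -17/13, -82/13]
R5 ← R5 − (1/26)·R1: [0, -233/13, -591/26, -357/13, 324/13, -222/13]
R3 ← R3 − (13/328)·R2: [0, 0, -11/82, -181/82, -9/82, 1497/82]
R4 ← R4 + (245/328)·R2: [0, 0, 611/82, 661/82, -1483/82, -913/82]
R5 ← R5 + (233/656)·R2: [0, 0, -2061/164, -4199/164, 2779/164, -3177/164]
R4 ← R4 + (611/11)·R3: [0, 0, 0, -1260/11, -266/11, 11032/11]
R5 ← R5 − (2061/22)·R3: [0, 0, 0, 1993/11, 599/22, -19026/11]
R5 ← R5 + (1993/1260)·R4: [0, 0, 0, 0, -496/45, -6448/45]
5 nonzero rows, so the 5 vectors span a space of dimension 5.
Since 5 = 5, the vectors are linearly independent.

yes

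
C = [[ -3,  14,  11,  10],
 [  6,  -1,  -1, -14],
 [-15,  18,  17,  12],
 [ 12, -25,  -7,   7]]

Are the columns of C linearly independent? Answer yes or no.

yes

Row reduce C to echelon form.
R2 ← R2 + (2)·R1: [0, 27, 21, 6]
R3 ← R3 − (5)·R1: [0, -52, -38, -38]
R4 ← R4 + (4)·R1: [0, 31, 37, 47]
R3 ← R3 + (52/27)·R2: [0, 0, 22/9, -238/9]
R4 ← R4 − (31/27)·R2: [0, 0, 116/9, 361/9]
R4 ← R4 − (58/11)·R3: [0, 0, 0, 1975/11]
4 pivots among 4 columns.
Every column is a pivot column, so the columns are linearly independent.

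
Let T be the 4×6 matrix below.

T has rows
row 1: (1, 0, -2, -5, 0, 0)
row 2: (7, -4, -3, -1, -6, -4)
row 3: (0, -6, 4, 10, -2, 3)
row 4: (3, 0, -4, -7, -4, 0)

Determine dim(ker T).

Row reduce to echelon form.
R2 ← R2 − (7)·R1: [0, -4, 11, 34, -6, -4]
R4 ← R4 − (3)·R1: [0, 0, 2, 8, -4, 0]
R3 ← R3 − (3/2)·R2: [0, 0, -25/2, -41, 7, 9]
R4 ← R4 + (4/25)·R3: [0, 0, 0, 36/25, -72/25, 36/25]
4 nonzero rows, so rank(T) = 4.
T has 6 columns; by rank–nullity, nullity = 6 − 4 = 2.

2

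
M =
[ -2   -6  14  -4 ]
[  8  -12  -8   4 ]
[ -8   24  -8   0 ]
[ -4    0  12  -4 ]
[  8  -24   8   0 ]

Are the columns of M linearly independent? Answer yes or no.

Row reduce M to echelon form.
R2 ← R2 + (4)·R1: [0, -36, 48, -12]
R3 ← R3 − (4)·R1: [0, 48, -64, 16]
R4 ← R4 − (2)·R1: [0, 12, -16, 4]
R5 ← R5 + (4)·R1: [0, -48, 64, -16]
R3 ← R3 + (4/3)·R2: [0, 0, 0, 0]
R4 ← R4 + (1/3)·R2: [0, 0, 0, 0]
R5 ← R5 − (4/3)·R2: [0, 0, 0, 0]
2 pivots among 4 columns.
Only 2 < 4 pivot columns, so the columns are linearly dependent.

no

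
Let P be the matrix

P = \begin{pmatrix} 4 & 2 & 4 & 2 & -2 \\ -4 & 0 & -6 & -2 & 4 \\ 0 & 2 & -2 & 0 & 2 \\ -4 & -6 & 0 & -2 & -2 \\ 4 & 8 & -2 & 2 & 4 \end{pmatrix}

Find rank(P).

2

Row reduce to echelon form.
R2 ← R2 + R1: [0, 2, -2, 0, 2]
R4 ← R4 + R1: [0, -4, 4, 0, -4]
R5 ← R5 − R1: [0, 6, -6, 0, 6]
R3 ← R3 − R2: [0, 0, 0, 0, 0]
R4 ← R4 + (2)·R2: [0, 0, 0, 0, 0]
R5 ← R5 − (3)·R2: [0, 0, 0, 0, 0]
Echelon form has 2 nonzero rows, so rank(P) = 2.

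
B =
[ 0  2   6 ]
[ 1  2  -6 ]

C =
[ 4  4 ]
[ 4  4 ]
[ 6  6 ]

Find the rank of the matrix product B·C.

1

First compute BC:
[[ 44,  44],
 [-24, -24]]
Now row reduce the product.
R2 ← R2 + (6/11)·R1: [0, 0]
1 nonzero row, so rank(BC) = 1.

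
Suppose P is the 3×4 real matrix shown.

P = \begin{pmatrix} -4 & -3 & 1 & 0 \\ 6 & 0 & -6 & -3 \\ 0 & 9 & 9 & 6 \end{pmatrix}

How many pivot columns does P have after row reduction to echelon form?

2

Row reduce to echelon form.
R2 ← R2 + (3/2)·R1: [0, -9/2, -9/2, -3]
R3 ← R3 + (2)·R2: [0, 0, 0, 0]
Echelon form has 2 nonzero rows, so rank(P) = 2.
Each nonzero row contributes one pivot column: 2 pivot columns.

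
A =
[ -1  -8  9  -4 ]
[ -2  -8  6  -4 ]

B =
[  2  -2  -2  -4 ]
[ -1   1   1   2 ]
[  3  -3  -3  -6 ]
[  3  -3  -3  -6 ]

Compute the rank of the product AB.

1

First compute AB:
[[ 21, -21, -21, -42],
 [ 10, -10, -10, -20]]
Now row reduce the product.
R2 ← R2 − (10/21)·R1: [0, 0, 0, 0]
1 nonzero row, so rank(AB) = 1.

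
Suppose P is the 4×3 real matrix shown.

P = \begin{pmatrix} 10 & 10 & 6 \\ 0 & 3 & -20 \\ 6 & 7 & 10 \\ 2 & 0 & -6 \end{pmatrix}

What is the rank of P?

Row reduce to echelon form.
R3 ← R3 − (3/5)·R1: [0, 1, 32/5]
R4 ← R4 − (1/5)·R1: [0, -2, -36/5]
R3 ← R3 − (1/3)·R2: [0, 0, 196/15]
R4 ← R4 + (2/3)·R2: [0, 0, -308/15]
R4 ← R4 + (11/7)·R3: [0, 0, 0]
Echelon form has 3 nonzero rows, so rank(P) = 3.

3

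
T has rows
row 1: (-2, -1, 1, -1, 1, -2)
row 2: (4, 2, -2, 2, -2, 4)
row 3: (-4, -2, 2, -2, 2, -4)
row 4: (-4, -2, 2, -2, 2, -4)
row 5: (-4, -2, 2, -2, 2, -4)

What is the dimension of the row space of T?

Row reduce to echelon form.
R2 ← R2 + (2)·R1: [0, 0, 0, 0, 0, 0]
R3 ← R3 − (2)·R1: [0, 0, 0, 0, 0, 0]
R4 ← R4 − (2)·R1: [0, 0, 0, 0, 0, 0]
R5 ← R5 − (2)·R1: [0, 0, 0, 0, 0, 0]
Echelon form has 1 nonzero row, so rank(T) = 1.
The row space has dimension equal to the rank: 1.

1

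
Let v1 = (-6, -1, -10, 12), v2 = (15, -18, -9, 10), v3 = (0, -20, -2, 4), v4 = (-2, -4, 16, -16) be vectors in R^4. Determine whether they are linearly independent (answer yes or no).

Form the matrix with these vectors as rows and row reduce.
R2 ← R2 + (5/2)·R1: [0, -41/2, -34, 40]
R4 ← R4 − (1/3)·R1: [0, -11/3, 58/3, -20]
R3 ← R3 − (40/41)·R2: [0, 0, 1278/41, -1436/41]
R4 ← R4 − (22/123)·R2: [0, 0, 1042/41, -3340/123]
R4 ← R4 − (521/639)·R3: [0, 0, 0, 896/639]
4 nonzero rows, so the 4 vectors span a space of dimension 4.
Since 4 = 4, the vectors are linearly independent.

yes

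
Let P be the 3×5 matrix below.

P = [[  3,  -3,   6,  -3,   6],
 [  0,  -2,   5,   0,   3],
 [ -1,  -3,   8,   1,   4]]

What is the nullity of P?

3

Row reduce to echelon form.
R3 ← R3 + (1/3)·R1: [0, -4, 10, 0, 6]
R3 ← R3 − (2)·R2: [0, 0, 0, 0, 0]
2 nonzero rows, so rank(P) = 2.
P has 5 columns; by rank–nullity, nullity = 5 − 2 = 3.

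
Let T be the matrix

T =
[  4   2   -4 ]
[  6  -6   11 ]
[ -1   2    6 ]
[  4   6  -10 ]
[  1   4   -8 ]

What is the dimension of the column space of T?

Row reduce to echelon form.
R2 ← R2 − (3/2)·R1: [0, -9, 17]
R3 ← R3 + (1/4)·R1: [0, 5/2, 5]
R4 ← R4 − R1: [0, 4, -6]
R5 ← R5 − (1/4)·R1: [0, 7/2, -7]
R3 ← R3 + (5/18)·R2: [0, 0, 175/18]
R4 ← R4 + (4/9)·R2: [0, 0, 14/9]
R5 ← R5 + (7/18)·R2: [0, 0, -7/18]
R4 ← R4 − (4/25)·R3: [0, 0, 0]
R5 ← R5 + (1/25)·R3: [0, 0, 0]
Echelon form has 3 nonzero rows, so rank(T) = 3.
The column space has dimension equal to the rank: 3.

3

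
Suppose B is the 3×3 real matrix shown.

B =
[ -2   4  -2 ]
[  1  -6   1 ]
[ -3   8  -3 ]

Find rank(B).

Row reduce to echelon form.
R2 ← R2 + (1/2)·R1: [0, -4, 0]
R3 ← R3 − (3/2)·R1: [0, 2, 0]
R3 ← R3 + (1/2)·R2: [0, 0, 0]
Echelon form has 2 nonzero rows, so rank(B) = 2.

2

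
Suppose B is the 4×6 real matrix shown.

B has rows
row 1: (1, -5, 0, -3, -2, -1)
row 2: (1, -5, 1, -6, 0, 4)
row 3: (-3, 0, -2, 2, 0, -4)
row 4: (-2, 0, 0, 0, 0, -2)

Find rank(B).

4

Row reduce to echelon form.
R2 ← R2 − R1: [0, 0, 1, -3, 2, 5]
R3 ← R3 + (3)·R1: [0, -15, -2, -7, -6, -7]
R4 ← R4 + (2)·R1: [0, -10, 0, -6, -4, -4]
Swap R2 ↔ R3
R4 ← R4 − (2/3)·R2: [0, 0, 4/3, -4/3, 0, 2/3]
R4 ← R4 − (4/3)·R3: [0, 0, 0, 8/3, -8/3, -6]
Echelon form has 4 nonzero rows, so rank(B) = 4.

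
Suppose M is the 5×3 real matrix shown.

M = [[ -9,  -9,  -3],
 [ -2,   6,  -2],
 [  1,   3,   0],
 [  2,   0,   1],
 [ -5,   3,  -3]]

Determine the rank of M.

2

Row reduce to echelon form.
R2 ← R2 − (2/9)·R1: [0, 8, -4/3]
R3 ← R3 + (1/9)·R1: [0, 2, -1/3]
R4 ← R4 + (2/9)·R1: [0, -2, 1/3]
R5 ← R5 − (5/9)·R1: [0, 8, -4/3]
R3 ← R3 − (1/4)·R2: [0, 0, 0]
R4 ← R4 + (1/4)·R2: [0, 0, 0]
R5 ← R5 − R2: [0, 0, 0]
Echelon form has 2 nonzero rows, so rank(M) = 2.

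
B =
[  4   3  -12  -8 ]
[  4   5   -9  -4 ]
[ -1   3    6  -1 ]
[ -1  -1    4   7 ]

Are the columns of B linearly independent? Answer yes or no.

Row reduce B to echelon form.
R2 ← R2 − R1: [0, 2, 3, 4]
R3 ← R3 + (1/4)·R1: [0, 15/4, 3, -3]
R4 ← R4 + (1/4)·R1: [0, -1/4, 1, 5]
R3 ← R3 − (15/8)·R2: [0, 0, -21/8, -21/2]
R4 ← R4 + (1/8)·R2: [0, 0, 11/8, 11/2]
R4 ← R4 + (11/21)·R3: [0, 0, 0, 0]
3 pivots among 4 columns.
Only 3 < 4 pivot columns, so the columns are linearly dependent.

no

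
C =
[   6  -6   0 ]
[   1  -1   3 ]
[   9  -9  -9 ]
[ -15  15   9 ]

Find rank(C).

2

Row reduce to echelon form.
R2 ← R2 − (1/6)·R1: [0, 0, 3]
R3 ← R3 − (3/2)·R1: [0, 0, -9]
R4 ← R4 + (5/2)·R1: [0, 0, 9]
R3 ← R3 + (3)·R2: [0, 0, 0]
R4 ← R4 − (3)·R2: [0, 0, 0]
Echelon form has 2 nonzero rows, so rank(C) = 2.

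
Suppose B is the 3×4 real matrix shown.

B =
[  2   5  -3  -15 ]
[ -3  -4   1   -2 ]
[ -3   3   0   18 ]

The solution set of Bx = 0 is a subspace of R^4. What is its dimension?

1

Row reduce to echelon form.
R2 ← R2 + (3/2)·R1: [0, 7/2, -7/2, -49/2]
R3 ← R3 + (3/2)·R1: [0, 21/2, -9/2, -9/2]
R3 ← R3 − (3)·R2: [0, 0, 6, 69]
3 nonzero rows, so rank(B) = 3.
B has 4 columns; by rank–nullity, nullity = 4 − 3 = 1.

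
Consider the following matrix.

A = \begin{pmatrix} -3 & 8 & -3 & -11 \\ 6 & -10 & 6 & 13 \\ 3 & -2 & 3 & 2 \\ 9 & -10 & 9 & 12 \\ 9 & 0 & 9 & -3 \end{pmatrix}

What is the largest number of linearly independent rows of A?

2

Row reduce to echelon form.
R2 ← R2 + (2)·R1: [0, 6, 0, -9]
R3 ← R3 + R1: [0, 6, 0, -9]
R4 ← R4 + (3)·R1: [0, 14, 0, -21]
R5 ← R5 + (3)·R1: [0, 24, 0, -36]
R3 ← R3 − R2: [0, 0, 0, 0]
R4 ← R4 − (7/3)·R2: [0, 0, 0, 0]
R5 ← R5 − (4)·R2: [0, 0, 0, 0]
Echelon form has 2 nonzero rows, so rank(A) = 2.
The rank gives the maximum number of linearly independent rows: 2.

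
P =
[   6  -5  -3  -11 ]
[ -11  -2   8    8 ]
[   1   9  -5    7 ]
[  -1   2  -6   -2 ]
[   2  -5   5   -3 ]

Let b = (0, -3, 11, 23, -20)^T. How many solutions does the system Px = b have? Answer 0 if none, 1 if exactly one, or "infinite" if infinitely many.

infinite

Row reduce the augmented matrix [P | b].
R2 ← R2 + (11/6)·R1: [0, -67/6, 5/2, -73/6, -3]
R3 ← R3 − (1/6)·R1: [0, 59/6, -9/2, 53/6, 11]
R4 ← R4 + (1/6)·R1: [0, 7/6, -13/2, -23/6, 23]
R5 ← R5 − (1/3)·R1: [0, -10/3, 6, 2/3, -20]
R3 ← R3 + (59/67)·R2: [0, 0, -154/67, -126/67, 560/67]
R4 ← R4 + (7/67)·R2: [0, 0, -418/67, -342/67, 1520/67]
R5 ← R5 − (20/67)·R2: [0, 0, 352/67, 288/67, -1280/67]
R4 ← R4 − (19/7)·R3: [0, 0, 0, 0, 0]
R5 ← R5 + (16/7)·R3: [0, 0, 0, 0, 0]
The echelon form has 3 nonzero rows, and every pivot lies in the first 4 columns, so rank(P) = rank([P|b]) = 3.
The system is consistent.
rank = 3 < 4 unknowns, so there are infinitely many solutions.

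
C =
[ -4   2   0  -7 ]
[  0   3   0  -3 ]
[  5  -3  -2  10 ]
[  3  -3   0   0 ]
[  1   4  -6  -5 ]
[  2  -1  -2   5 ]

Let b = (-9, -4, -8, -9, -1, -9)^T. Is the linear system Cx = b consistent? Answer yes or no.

Row reduce the augmented matrix [C | b].
R3 ← R3 + (5/4)·R1: [0, -1/2, -2, 5/4, -77/4]
R4 ← R4 + (3/4)·R1: [0, -3/2, 0, -21/4, -63/4]
R5 ← R5 + (1/4)·R1: [0, 9/2, -6, -27/4, -13/4]
R6 ← R6 + (1/2)·R1: [0, 0, -2, 3/2, -27/2]
R3 ← R3 + (1/6)·R2: [0, 0, -2, 3/4, -239/12]
R4 ← R4 + (1/2)·R2: [0, 0, 0, -27/4, -71/4]
R5 ← R5 − (3/2)·R2: [0, 0, -6, -9/4, 11/4]
R5 ← R5 − (3)·R3: [0, 0, 0, -9/2, 125/2]
R6 ← R6 − R3: [0, 0, 0, 3/4, 77/12]
R5 ← R5 − (2/3)·R4: [0, 0, 0, 0, 223/3]
R6 ← R6 + (1/9)·R4: [0, 0, 0, 0, 40/9]
R6 ← R6 − (40/669)·R5: [0, 0, 0, 0, 0]
The echelon form has 5 nonzero rows; the last pivot sits in the augmented column, so rank(C) = 4 but rank([C|b]) = 5.
Since the ranks differ, the system is inconsistent.

no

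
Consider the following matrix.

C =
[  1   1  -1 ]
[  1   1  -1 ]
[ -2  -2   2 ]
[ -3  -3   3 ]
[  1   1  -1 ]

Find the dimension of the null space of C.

2

Row reduce to echelon form.
R2 ← R2 − R1: [0, 0, 0]
R3 ← R3 + (2)·R1: [0, 0, 0]
R4 ← R4 + (3)·R1: [0, 0, 0]
R5 ← R5 − R1: [0, 0, 0]
1 nonzero row, so rank(C) = 1.
C has 3 columns; by rank–nullity, nullity = 3 − 1 = 2.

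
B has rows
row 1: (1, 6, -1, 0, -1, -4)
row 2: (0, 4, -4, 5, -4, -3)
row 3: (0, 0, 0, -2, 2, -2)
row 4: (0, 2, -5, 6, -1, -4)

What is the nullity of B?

Row reduce to echelon form.
R4 ← R4 − (1/2)·R2: [0, 0, -3, 7/2, 1, -5/2]
Swap R3 ↔ R4
4 nonzero rows, so rank(B) = 4.
B has 6 columns; by rank–nullity, nullity = 6 − 4 = 2.

2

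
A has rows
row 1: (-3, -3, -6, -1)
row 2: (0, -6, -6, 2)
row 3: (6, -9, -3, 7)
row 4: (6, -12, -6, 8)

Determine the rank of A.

2

Row reduce to echelon form.
R3 ← R3 + (2)·R1: [0, -15, -15, 5]
R4 ← R4 + (2)·R1: [0, -18, -18, 6]
R3 ← R3 − (5/2)·R2: [0, 0, 0, 0]
R4 ← R4 − (3)·R2: [0, 0, 0, 0]
Echelon form has 2 nonzero rows, so rank(A) = 2.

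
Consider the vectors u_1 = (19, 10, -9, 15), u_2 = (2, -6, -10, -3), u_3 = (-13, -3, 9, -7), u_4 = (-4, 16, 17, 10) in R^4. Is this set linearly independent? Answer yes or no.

Form the matrix with these vectors as rows and row reduce.
R2 ← R2 − (2/19)·R1: [0, -134/19, -172/19, -87/19]
R3 ← R3 + (13/19)·R1: [0, 73/19, 54/19, 62/19]
R4 ← R4 + (4/19)·R1: [0, 344/19, 287/19, 250/19]
R3 ← R3 + (73/134)·R2: [0, 0, -140/67, 103/134]
R4 ← R4 + (172/67)·R2: [0, 0, -545/67, 94/67]
R4 ← R4 − (109/28)·R3: [0, 0, 0, -89/56]
4 nonzero rows, so the 4 vectors span a space of dimension 4.
Since 4 = 4, the vectors are linearly independent.

yes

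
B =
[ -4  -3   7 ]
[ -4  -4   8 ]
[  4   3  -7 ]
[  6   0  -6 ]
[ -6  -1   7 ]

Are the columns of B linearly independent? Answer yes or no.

Row reduce B to echelon form.
R2 ← R2 − R1: [0, -1, 1]
R3 ← R3 + R1: [0, 0, 0]
R4 ← R4 + (3/2)·R1: [0, -9/2, 9/2]
R5 ← R5 − (3/2)·R1: [0, 7/2, -7/2]
R4 ← R4 − (9/2)·R2: [0, 0, 0]
R5 ← R5 + (7/2)·R2: [0, 0, 0]
2 pivots among 3 columns.
Only 2 < 3 pivot columns, so the columns are linearly dependent.

no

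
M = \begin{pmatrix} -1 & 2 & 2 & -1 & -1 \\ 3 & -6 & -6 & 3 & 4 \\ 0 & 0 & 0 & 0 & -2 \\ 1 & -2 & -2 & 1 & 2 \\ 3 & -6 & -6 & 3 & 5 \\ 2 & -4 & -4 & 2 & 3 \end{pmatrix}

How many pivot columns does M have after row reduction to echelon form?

2

Row reduce to echelon form.
R2 ← R2 + (3)·R1: [0, 0, 0, 0, 1]
R4 ← R4 + R1: [0, 0, 0, 0, 1]
R5 ← R5 + (3)·R1: [0, 0, 0, 0, 2]
R6 ← R6 + (2)·R1: [0, 0, 0, 0, 1]
R3 ← R3 + (2)·R2: [0, 0, 0, 0, 0]
R4 ← R4 − R2: [0, 0, 0, 0, 0]
R5 ← R5 − (2)·R2: [0, 0, 0, 0, 0]
R6 ← R6 − R2: [0, 0, 0, 0, 0]
Echelon form has 2 nonzero rows, so rank(M) = 2.
Each nonzero row contributes one pivot column: 2 pivot columns.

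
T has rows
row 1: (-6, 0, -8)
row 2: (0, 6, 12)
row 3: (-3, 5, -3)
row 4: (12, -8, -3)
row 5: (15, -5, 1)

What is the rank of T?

3

Row reduce to echelon form.
R3 ← R3 − (1/2)·R1: [0, 5, 1]
R4 ← R4 + (2)·R1: [0, -8, -19]
R5 ← R5 + (5/2)·R1: [0, -5, -19]
R3 ← R3 − (5/6)·R2: [0, 0, -9]
R4 ← R4 + (4/3)·R2: [0, 0, -3]
R5 ← R5 + (5/6)·R2: [0, 0, -9]
R4 ← R4 − (1/3)·R3: [0, 0, 0]
R5 ← R5 − R3: [0, 0, 0]
Echelon form has 3 nonzero rows, so rank(T) = 3.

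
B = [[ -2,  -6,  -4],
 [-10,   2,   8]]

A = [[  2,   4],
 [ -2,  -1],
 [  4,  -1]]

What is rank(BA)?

2

First compute BA:
[[ -8,   2],
 [  8, -50]]
Now row reduce the product.
R2 ← R2 + R1: [0, -48]
2 nonzero rows, so rank(BA) = 2.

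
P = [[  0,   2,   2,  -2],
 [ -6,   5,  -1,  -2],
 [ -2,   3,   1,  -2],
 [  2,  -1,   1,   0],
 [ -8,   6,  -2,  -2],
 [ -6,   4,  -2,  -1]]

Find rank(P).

Row reduce to echelon form.
Swap R1 ↔ R2
R3 ← R3 − (1/3)·R1: [0, 4/3, 4/3, -4/3]
R4 ← R4 + (1/3)·R1: [0, 2/3, 2/3, -2/3]
R5 ← R5 − (4/3)·R1: [0, -2/3, -2/3, 2/3]
R6 ← R6 − R1: [0, -1, -1, 1]
R3 ← R3 − (2/3)·R2: [0, 0, 0, 0]
R4 ← R4 − (1/3)·R2: [0, 0, 0, 0]
R5 ← R5 + (1/3)·R2: [0, 0, 0, 0]
R6 ← R6 + (1/2)·R2: [0, 0, 0, 0]
Echelon form has 2 nonzero rows, so rank(P) = 2.

2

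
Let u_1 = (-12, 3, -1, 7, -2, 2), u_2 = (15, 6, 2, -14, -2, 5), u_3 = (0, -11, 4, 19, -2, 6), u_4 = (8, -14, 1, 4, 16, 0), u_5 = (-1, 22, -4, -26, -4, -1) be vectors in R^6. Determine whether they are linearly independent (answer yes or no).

no

Form the matrix with these vectors as rows and row reduce.
R2 ← R2 + (5/4)·R1: [0, 39/4, 3/4, -21/4, -9/2, 15/2]
R4 ← R4 + (2/3)·R1: [0, -12, 1/3, 26/3, 44/3, 4/3]
R5 ← R5 − (1/12)·R1: [0, 87/4, -47/12, -319/12, -23/6, -7/6]
R3 ← R3 + (44/39)·R2: [0, 0, 63/13, 170/13, -92/13, 188/13]
R4 ← R4 + (16/13)·R2: [0, 0, 49/39, 86/39, 356/39, 412/39]
R5 ← R5 − (29/13)·R2: [0, 0, -218/39, -580/39, 242/39, -698/39]
R4 ← R4 − (7/27)·R3: [0, 0, 0, -32/27, 296/27, 184/27]
R5 ← R5 + (218/189)·R3: [0, 0, 0, 40/189, -370/189, -230/189]
R5 ← R5 + (5/28)·R4: [0, 0, 0, 0, 0, 0]
4 nonzero rows, so the 5 vectors span a space of dimension 4.
Since 4 < 5, the vectors are linearly dependent.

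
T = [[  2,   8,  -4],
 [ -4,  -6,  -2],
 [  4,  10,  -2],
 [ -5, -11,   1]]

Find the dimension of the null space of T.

1

Row reduce to echelon form.
R2 ← R2 + (2)·R1: [0, 10, -10]
R3 ← R3 − (2)·R1: [0, -6, 6]
R4 ← R4 + (5/2)·R1: [0, 9, -9]
R3 ← R3 + (3/5)·R2: [0, 0, 0]
R4 ← R4 − (9/10)·R2: [0, 0, 0]
2 nonzero rows, so rank(T) = 2.
T has 3 columns; by rank–nullity, nullity = 3 − 2 = 1.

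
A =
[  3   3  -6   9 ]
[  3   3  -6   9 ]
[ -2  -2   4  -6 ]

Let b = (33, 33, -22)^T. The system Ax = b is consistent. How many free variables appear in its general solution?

Row reduce the augmented matrix [A | b].
R2 ← R2 − R1: [0, 0, 0, 0, 0]
R3 ← R3 + (2/3)·R1: [0, 0, 0, 0, 0]
The echelon form has 1 nonzero rows, and every pivot lies in the first 4 columns, so rank(A) = rank([A|b]) = 1.
The system is consistent.
Free variables = (unknowns) − (rank) = 4 − 1 = 3.

3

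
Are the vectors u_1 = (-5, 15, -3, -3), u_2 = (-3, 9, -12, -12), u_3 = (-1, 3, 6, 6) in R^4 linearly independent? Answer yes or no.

no

Form the matrix with these vectors as rows and row reduce.
R2 ← R2 − (3/5)·R1: [0, 0, -51/5, -51/5]
R3 ← R3 − (1/5)·R1: [0, 0, 33/5, 33/5]
R3 ← R3 + (11/17)·R2: [0, 0, 0, 0]
2 nonzero rows, so the 3 vectors span a space of dimension 2.
Since 2 < 3, the vectors are linearly dependent.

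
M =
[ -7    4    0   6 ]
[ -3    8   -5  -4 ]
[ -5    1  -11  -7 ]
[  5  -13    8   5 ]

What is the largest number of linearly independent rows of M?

4

Row reduce to echelon form.
R2 ← R2 − (3/7)·R1: [0, 44/7, -5, -46/7]
R3 ← R3 − (5/7)·R1: [0, -13/7, -11, -79/7]
R4 ← R4 + (5/7)·R1: [0, -71/7, 8, 65/7]
R3 ← R3 + (13/44)·R2: [0, 0, -549/44, -291/22]
R4 ← R4 + (71/44)·R2: [0, 0, -3/44, -29/22]
R4 ← R4 − (1/183)·R3: [0, 0, 0, -76/61]
Echelon form has 4 nonzero rows, so rank(M) = 4.
The rank gives the maximum number of linearly independent rows: 4.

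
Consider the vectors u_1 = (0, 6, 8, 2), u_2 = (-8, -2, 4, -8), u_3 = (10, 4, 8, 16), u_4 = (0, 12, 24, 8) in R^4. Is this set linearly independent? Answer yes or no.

no

Form the matrix with these vectors as rows and row reduce.
Swap R1 ↔ R2
R3 ← R3 + (5/4)·R1: [0, 3/2, 13, 6]
R3 ← R3 − (1/4)·R2: [0, 0, 11, 11/2]
R4 ← R4 − (2)·R2: [0, 0, 8, 4]
R4 ← R4 − (8/11)·R3: [0, 0, 0, 0]
3 nonzero rows, so the 4 vectors span a space of dimension 3.
Since 3 < 4, the vectors are linearly dependent.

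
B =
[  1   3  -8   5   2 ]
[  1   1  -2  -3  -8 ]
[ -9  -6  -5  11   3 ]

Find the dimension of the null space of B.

2

Row reduce to echelon form.
R2 ← R2 − R1: [0, -2, 6, -8, -10]
R3 ← R3 + (9)·R1: [0, 21, -77, 56, 21]
R3 ← R3 + (21/2)·R2: [0, 0, -14, -28, -84]
3 nonzero rows, so rank(B) = 3.
B has 5 columns; by rank–nullity, nullity = 5 − 3 = 2.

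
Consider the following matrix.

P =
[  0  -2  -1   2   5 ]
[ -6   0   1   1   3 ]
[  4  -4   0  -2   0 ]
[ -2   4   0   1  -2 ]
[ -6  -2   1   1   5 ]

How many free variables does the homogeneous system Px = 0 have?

Row reduce to echelon form.
Swap R1 ↔ R2
R3 ← R3 + (2/3)·R1: [0, -4, 2/3, -4/3, 2]
R4 ← R4 − (1/3)·R1: [0, 4, -1/3, 2/3, -3]
R5 ← R5 − R1: [0, -2, 0, 0, 2]
R3 ← R3 − (2)·R2: [0, 0, 8/3, -16/3, -8]
R4 ← R4 + (2)·R2: [0, 0, -7/3, 14/3, 7]
R5 ← R5 − R2: [0, 0, 1, -2, -3]
R4 ← R4 + (7/8)·R3: [0, 0, 0, 0, 0]
R5 ← R5 − (3/8)·R3: [0, 0, 0, 0, 0]
3 nonzero rows, so rank(P) = 3.
P has 5 columns; by rank–nullity, nullity = 5 − 3 = 2.

2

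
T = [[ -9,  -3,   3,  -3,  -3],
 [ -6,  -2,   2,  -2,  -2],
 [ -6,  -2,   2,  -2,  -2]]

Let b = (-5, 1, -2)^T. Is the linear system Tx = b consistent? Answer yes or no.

Row reduce the augmented matrix [T | b].
R2 ← R2 − (2/3)·R1: [0, 0, 0, 0, 0, 13/3]
R3 ← R3 − (2/3)·R1: [0, 0, 0, 0, 0, 4/3]
R3 ← R3 − (4/13)·R2: [0, 0, 0, 0, 0, 0]
The echelon form has 2 nonzero rows; the last pivot sits in the augmented column, so rank(T) = 1 but rank([T|b]) = 2.
Since the ranks differ, the system is inconsistent.

no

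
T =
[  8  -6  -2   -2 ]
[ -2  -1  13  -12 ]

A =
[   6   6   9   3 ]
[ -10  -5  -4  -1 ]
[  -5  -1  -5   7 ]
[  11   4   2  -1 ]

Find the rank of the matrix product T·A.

2

First compute TA:
[[ 96,  72, 102,  18],
 [-199, -68, -103,  98]]
Now row reduce the product.
R2 ← R2 + (199/96)·R1: [0, 325/4, 1735/16, 2165/16]
2 nonzero rows, so rank(TA) = 2.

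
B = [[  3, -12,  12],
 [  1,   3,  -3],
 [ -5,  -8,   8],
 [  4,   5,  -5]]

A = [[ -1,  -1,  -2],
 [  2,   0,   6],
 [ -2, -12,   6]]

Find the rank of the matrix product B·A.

2

First compute BA:
[[-51, -147,  -6],
 [ 11,  35,  -2],
 [-27, -91,  10],
 [ 16,  56,  -8]]
Now row reduce the product.
R2 ← R2 + (11/51)·R1: [0, 56/17, -56/17]
R3 ← R3 − (9/17)·R1: [0, -224/17, 224/17]
R4 ← R4 + (16/51)·R1: [0, 168/17, -168/17]
R3 ← R3 + (4)·R2: [0, 0, 0]
R4 ← R4 − (3)·R2: [0, 0, 0]
2 nonzero rows, so rank(BA) = 2.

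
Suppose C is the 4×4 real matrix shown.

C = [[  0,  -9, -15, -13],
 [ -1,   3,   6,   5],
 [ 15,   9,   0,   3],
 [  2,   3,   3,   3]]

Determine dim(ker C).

Row reduce to echelon form.
Swap R1 ↔ R2
R3 ← R3 + (15)·R1: [0, 54, 90, 78]
R4 ← R4 + (2)·R1: [0, 9, 15, 13]
R3 ← R3 + (6)·R2: [0, 0, 0, 0]
R4 ← R4 + R2: [0, 0, 0, 0]
2 nonzero rows, so rank(C) = 2.
C has 4 columns; by rank–nullity, nullity = 4 − 2 = 2.

2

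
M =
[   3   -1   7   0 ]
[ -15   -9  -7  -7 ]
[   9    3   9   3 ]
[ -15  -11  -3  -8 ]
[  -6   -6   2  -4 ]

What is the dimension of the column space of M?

Row reduce to echelon form.
R2 ← R2 + (5)·R1: [0, -14, 28, -7]
R3 ← R3 − (3)·R1: [0, 6, -12, 3]
R4 ← R4 + (5)·R1: [0, -16, 32, -8]
R5 ← R5 + (2)·R1: [0, -8, 16, -4]
R3 ← R3 + (3/7)·R2: [0, 0, 0, 0]
R4 ← R4 − (8/7)·R2: [0, 0, 0, 0]
R5 ← R5 − (4/7)·R2: [0, 0, 0, 0]
Echelon form has 2 nonzero rows, so rank(M) = 2.
The column space has dimension equal to the rank: 2.

2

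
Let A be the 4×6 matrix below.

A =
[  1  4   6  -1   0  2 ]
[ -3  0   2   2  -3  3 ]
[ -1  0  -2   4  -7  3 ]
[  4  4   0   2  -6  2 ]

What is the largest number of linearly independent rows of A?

Row reduce to echelon form.
R2 ← R2 + (3)·R1: [0, 12, 20, -1, -3, 9]
R3 ← R3 + R1: [0, 4, 4, 3, -7, 5]
R4 ← R4 − (4)·R1: [0, -12, -24, 6, -6, -6]
R3 ← R3 − (1/3)·R2: [0, 0, -8/3, 10/3, -6, 2]
R4 ← R4 + R2: [0, 0, -4, 5, -9, 3]
R4 ← R4 − (3/2)·R3: [0, 0, 0, 0, 0, 0]
Echelon form has 3 nonzero rows, so rank(A) = 3.
The rank gives the maximum number of linearly independent rows: 3.

3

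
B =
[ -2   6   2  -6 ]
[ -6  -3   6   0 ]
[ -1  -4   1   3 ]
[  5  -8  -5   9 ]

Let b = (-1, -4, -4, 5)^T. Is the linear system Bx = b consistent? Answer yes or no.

no

Row reduce the augmented matrix [B | b].
R2 ← R2 − (3)·R1: [0, -21, 0, 18, -1]
R3 ← R3 − (1/2)·R1: [0, -7, 0, 6, -7/2]
R4 ← R4 + (5/2)·R1: [0, 7, 0, -6, 5/2]
R3 ← R3 − (1/3)·R2: [0, 0, 0, 0, -19/6]
R4 ← R4 + (1/3)·R2: [0, 0, 0, 0, 13/6]
R4 ← R4 + (13/19)·R3: [0, 0, 0, 0, 0]
The echelon form has 3 nonzero rows; the last pivot sits in the augmented column, so rank(B) = 2 but rank([B|b]) = 3.
Since the ranks differ, the system is inconsistent.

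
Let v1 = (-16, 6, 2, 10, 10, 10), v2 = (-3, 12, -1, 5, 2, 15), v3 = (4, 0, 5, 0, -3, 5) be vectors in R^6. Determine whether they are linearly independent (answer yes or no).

Form the matrix with these vectors as rows and row reduce.
R2 ← R2 − (3/16)·R1: [0, 87/8, -11/8, 25/8, 1/8, 105/8]
R3 ← R3 + (1/4)·R1: [0, 3/2, 11/2, 5/2, -1/2, 15/2]
R3 ← R3 − (4/29)·R2: [0, 0, 165/29, 60/29, -15/29, 165/29]
3 nonzero rows, so the 3 vectors span a space of dimension 3.
Since 3 = 3, the vectors are linearly independent.

yes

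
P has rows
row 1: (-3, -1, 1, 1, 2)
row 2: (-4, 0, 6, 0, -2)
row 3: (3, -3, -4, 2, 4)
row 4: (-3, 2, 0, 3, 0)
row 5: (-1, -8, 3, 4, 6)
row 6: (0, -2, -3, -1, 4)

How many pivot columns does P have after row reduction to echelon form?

Row reduce to echelon form.
R2 ← R2 − (4/3)·R1: [0, 4/3, 14/3, -4/3, -14/3]
R3 ← R3 + R1: [0, -4, -3, 3, 6]
R4 ← R4 − R1: [0, 3, -1, 2, -2]
R5 ← R5 − (1/3)·R1: [0, -23/3, 8/3, 11/3, 16/3]
R3 ← R3 + (3)·R2: [0, 0, 11, -1, -8]
R4 ← R4 − (9/4)·R2: [0, 0, -23/2, 5, 17/2]
R5 ← R5 + (23/4)·R2: [0, 0, 59/2, -4, -43/2]
R6 ← R6 + (3/2)·R2: [0, 0, 4, -3, -3]
R4 ← R4 + (23/22)·R3: [0, 0, 0, 87/22, 3/22]
R5 ← R5 − (59/22)·R3: [0, 0, 0, -29/22, -1/22]
R6 ← R6 − (4/11)·R3: [0, 0, 0, -29/11, -1/11]
R5 ← R5 + (1/3)·R4: [0, 0, 0, 0, 0]
R6 ← R6 + (2/3)·R4: [0, 0, 0, 0, 0]
Echelon form has 4 nonzero rows, so rank(P) = 4.
Each nonzero row contributes one pivot column: 4 pivot columns.

4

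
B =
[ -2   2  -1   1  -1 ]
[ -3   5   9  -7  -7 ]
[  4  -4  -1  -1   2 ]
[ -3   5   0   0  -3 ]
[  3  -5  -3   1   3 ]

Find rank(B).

Row reduce to echelon form.
R2 ← R2 − (3/2)·R1: [0, 2, 21/2, -17/2, -11/2]
R3 ← R3 + (2)·R1: [0, 0, -3, 1, 0]
R4 ← R4 − (3/2)·R1: [0, 2, 3/2, -3/2, -3/2]
R5 ← R5 + (3/2)·R1: [0, -2, -9/2, 5/2, 3/2]
R4 ← R4 − R2: [0, 0, -9, 7, 4]
R5 ← R5 + R2: [0, 0, 6, -6, -4]
R4 ← R4 − (3)·R3: [0, 0, 0, 4, 4]
R5 ← R5 + (2)·R3: [0, 0, 0, -4, -4]
R5 ← R5 + R4: [0, 0, 0, 0, 0]
Echelon form has 4 nonzero rows, so rank(B) = 4.

4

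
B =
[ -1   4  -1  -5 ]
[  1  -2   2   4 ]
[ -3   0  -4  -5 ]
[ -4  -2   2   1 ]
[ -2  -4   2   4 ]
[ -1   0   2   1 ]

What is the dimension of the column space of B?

3

Row reduce to echelon form.
R2 ← R2 + R1: [0, 2, 1, -1]
R3 ← R3 − (3)·R1: [0, -12, -1, 10]
R4 ← R4 − (4)·R1: [0, -18, 6, 21]
R5 ← R5 − (2)·R1: [0, -12, 4, 14]
R6 ← R6 − R1: [0, -4, 3, 6]
R3 ← R3 + (6)·R2: [0, 0, 5, 4]
R4 ← R4 + (9)·R2: [0, 0, 15, 12]
R5 ← R5 + (6)·R2: [0, 0, 10, 8]
R6 ← R6 + (2)·R2: [0, 0, 5, 4]
R4 ← R4 − (3)·R3: [0, 0, 0, 0]
R5 ← R5 − (2)·R3: [0, 0, 0, 0]
R6 ← R6 − R3: [0, 0, 0, 0]
Echelon form has 3 nonzero rows, so rank(B) = 3.
The column space has dimension equal to the rank: 3.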